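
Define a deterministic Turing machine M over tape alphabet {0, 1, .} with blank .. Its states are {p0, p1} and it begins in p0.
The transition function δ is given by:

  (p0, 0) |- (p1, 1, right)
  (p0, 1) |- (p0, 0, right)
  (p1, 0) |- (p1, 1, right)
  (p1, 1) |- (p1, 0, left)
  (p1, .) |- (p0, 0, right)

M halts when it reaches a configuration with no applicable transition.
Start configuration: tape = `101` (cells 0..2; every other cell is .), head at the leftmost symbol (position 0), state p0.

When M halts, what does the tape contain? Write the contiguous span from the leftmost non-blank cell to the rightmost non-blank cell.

state=p0 head=0 tape=[1]01..   (p0,1)→(p0,0,right)
state=p0 head=1 tape=0[0]1..   (p0,0)→(p1,1,right)
state=p1 head=2 tape=01[1]..   (p1,1)→(p1,0,left)
state=p1 head=1 tape=0[1]0..   (p1,1)→(p1,0,left)
state=p1 head=0 tape=[0]00..   (p1,0)→(p1,1,right)
state=p1 head=1 tape=1[0]0..   (p1,0)→(p1,1,right)
state=p1 head=2 tape=11[0]..   (p1,0)→(p1,1,right)
state=p1 head=3 tape=111[.].   (p1,.)→(p0,0,right)
state=p0 head=4 tape=1110[.]
The non-blank tape span at halt is 1110.

1110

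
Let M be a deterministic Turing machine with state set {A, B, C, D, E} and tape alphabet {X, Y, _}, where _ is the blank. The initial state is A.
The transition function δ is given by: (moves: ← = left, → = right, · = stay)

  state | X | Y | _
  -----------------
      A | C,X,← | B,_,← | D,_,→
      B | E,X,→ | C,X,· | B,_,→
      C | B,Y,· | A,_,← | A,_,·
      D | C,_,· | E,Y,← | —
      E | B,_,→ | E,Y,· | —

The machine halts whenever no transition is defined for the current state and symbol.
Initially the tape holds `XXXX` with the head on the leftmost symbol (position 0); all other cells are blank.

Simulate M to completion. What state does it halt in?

state=A head=0 tape=_[X]XXX_   (A,X)→(C,X,←)
state=C head=-1 tape=[_]XXXX_   (C,_)→(A,_,·)
state=A head=-1 tape=[_]XXXX_   (A,_)→(D,_,→)
state=D head=0 tape=_[X]XXX_   (D,X)→(C,_,·)
state=C head=0 tape=_[_]XXX_   (C,_)→(A,_,·)
state=A head=0 tape=_[_]XXX_   (A,_)→(D,_,→)
state=D head=1 tape=__[X]XX_   (D,X)→(C,_,·)
state=C head=1 tape=__[_]XX_   (C,_)→(A,_,·)
state=A head=1 tape=__[_]XX_   (A,_)→(D,_,→)
state=D head=2 tape=___[X]X_   (D,X)→(C,_,·)
state=C head=2 tape=___[_]X_   (C,_)→(A,_,·)
state=A head=2 tape=___[_]X_   (A,_)→(D,_,→)
state=D head=3 tape=____[X]_   (D,X)→(C,_,·)
state=C head=3 tape=____[_]_   (C,_)→(A,_,·)
state=A head=3 tape=____[_]_   (A,_)→(D,_,→)
state=D head=4 tape=_____[_]
No transition is defined for (D, _); M halts in state D.

D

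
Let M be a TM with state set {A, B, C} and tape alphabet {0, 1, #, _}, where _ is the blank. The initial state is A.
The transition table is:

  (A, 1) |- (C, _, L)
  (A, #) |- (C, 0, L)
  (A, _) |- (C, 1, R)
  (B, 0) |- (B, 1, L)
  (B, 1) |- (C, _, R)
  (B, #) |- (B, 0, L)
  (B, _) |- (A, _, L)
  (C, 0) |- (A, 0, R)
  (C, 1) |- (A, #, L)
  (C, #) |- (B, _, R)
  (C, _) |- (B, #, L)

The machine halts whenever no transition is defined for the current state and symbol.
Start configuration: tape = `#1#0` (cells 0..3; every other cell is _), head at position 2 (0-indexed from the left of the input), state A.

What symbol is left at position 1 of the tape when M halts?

A | ___#1[#]0   read # → write 0, move L, go to C
C | ___#[1]00   read 1 → write #, move L, go to A
A | ___[#]#00   read # → write 0, move L, go to C
C | __[_]0#00   read _ → write #, move L, go to B
B | _[_]#0#00   read _ → write _, move L, go to A
A | [_]_#0#00   read _ → write 1, move R, go to C
C | 1[_]#0#00   read _ → write #, move L, go to B
B | [1]##0#00   read 1 → write _, move R, go to C
C | _[#]#0#00   read # → write _, move R, go to B
B | __[#]0#00   read # → write 0, move L, go to B
B | _[_]00#00   read _ → write _, move L, go to A
A | [_]_00#00   read _ → write 1, move R, go to C
C | 1[_]00#00   read _ → write #, move L, go to B
B | [1]#00#00   read 1 → write _, move R, go to C
C | _[#]00#00   read # → write _, move R, go to B
B | __[0]0#00   read 0 → write 1, move L, go to B
B | _[_]10#00   read _ → write _, move L, go to A
A | [_]_10#00   read _ → write 1, move R, go to C
C | 1[_]10#00   read _ → write #, move L, go to B
B | [1]#10#00   read 1 → write _, move R, go to C
C | _[#]10#00   read # → write _, move R, go to B
B | __[1]0#00   read 1 → write _, move R, go to C
C | ___[0]#00   read 0 → write 0, move R, go to A
A | ___0[#]00   read # → write 0, move L, go to C
C | ___[0]000   read 0 → write 0, move R, go to A
A | ___0[0]00
Cell 1 holds 0 when M halts.

0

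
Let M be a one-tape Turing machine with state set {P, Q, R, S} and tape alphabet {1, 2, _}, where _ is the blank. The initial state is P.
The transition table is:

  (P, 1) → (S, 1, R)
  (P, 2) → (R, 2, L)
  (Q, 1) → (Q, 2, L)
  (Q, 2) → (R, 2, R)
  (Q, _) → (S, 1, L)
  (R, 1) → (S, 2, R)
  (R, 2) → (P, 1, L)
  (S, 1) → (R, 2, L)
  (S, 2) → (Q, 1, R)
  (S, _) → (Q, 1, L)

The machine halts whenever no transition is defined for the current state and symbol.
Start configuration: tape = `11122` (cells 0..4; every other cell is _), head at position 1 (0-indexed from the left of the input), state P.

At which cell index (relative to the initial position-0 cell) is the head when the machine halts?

state=P head=1 tape=_1[1]122_   (P,1)→(S,1,R)
state=S head=2 tape=_11[1]22_   (S,1)→(R,2,L)
state=R head=1 tape=_1[1]222_   (R,1)→(S,2,R)
state=S head=2 tape=_12[2]22_   (S,2)→(Q,1,R)
state=Q head=3 tape=_121[2]2_   (Q,2)→(R,2,R)
state=R head=4 tape=_1212[2]_   (R,2)→(P,1,L)
state=P head=3 tape=_121[2]1_   (P,2)→(R,2,L)
state=R head=2 tape=_12[1]21_   (R,1)→(S,2,R)
state=S head=3 tape=_122[2]1_   (S,2)→(Q,1,R)
state=Q head=4 tape=_1221[1]_   (Q,1)→(Q,2,L)
state=Q head=3 tape=_122[1]2_   (Q,1)→(Q,2,L)
state=Q head=2 tape=_12[2]22_   (Q,2)→(R,2,R)
state=R head=3 tape=_122[2]2_   (R,2)→(P,1,L)
state=P head=2 tape=_12[2]12_   (P,2)→(R,2,L)
state=R head=1 tape=_1[2]212_   (R,2)→(P,1,L)
state=P head=0 tape=_[1]1212_   (P,1)→(S,1,R)
state=S head=1 tape=_1[1]212_   (S,1)→(R,2,L)
state=R head=0 tape=_[1]2212_   (R,1)→(S,2,R)
state=S head=1 tape=_2[2]212_   (S,2)→(Q,1,R)
state=Q head=2 tape=_21[2]12_   (Q,2)→(R,2,R)
state=R head=3 tape=_212[1]2_   (R,1)→(S,2,R)
state=S head=4 tape=_2122[2]_   (S,2)→(Q,1,R)
state=Q head=5 tape=_21221[_]   (Q,_)→(S,1,L)
state=S head=4 tape=_2122[1]1   (S,1)→(R,2,L)
state=R head=3 tape=_212[2]21   (R,2)→(P,1,L)
state=P head=2 tape=_21[2]121   (P,2)→(R,2,L)
state=R head=1 tape=_2[1]2121   (R,1)→(S,2,R)
state=S head=2 tape=_22[2]121   (S,2)→(Q,1,R)
state=Q head=3 tape=_221[1]21   (Q,1)→(Q,2,L)
state=Q head=2 tape=_22[1]221   (Q,1)→(Q,2,L)
state=Q head=1 tape=_2[2]2221   (Q,2)→(R,2,R)
state=R head=2 tape=_22[2]221   (R,2)→(P,1,L)
state=P head=1 tape=_2[2]1221   (P,2)→(R,2,L)
state=R head=0 tape=_[2]21221   (R,2)→(P,1,L)
state=P head=-1 tape=[_]121221
At halt the head is at cell -1.

-1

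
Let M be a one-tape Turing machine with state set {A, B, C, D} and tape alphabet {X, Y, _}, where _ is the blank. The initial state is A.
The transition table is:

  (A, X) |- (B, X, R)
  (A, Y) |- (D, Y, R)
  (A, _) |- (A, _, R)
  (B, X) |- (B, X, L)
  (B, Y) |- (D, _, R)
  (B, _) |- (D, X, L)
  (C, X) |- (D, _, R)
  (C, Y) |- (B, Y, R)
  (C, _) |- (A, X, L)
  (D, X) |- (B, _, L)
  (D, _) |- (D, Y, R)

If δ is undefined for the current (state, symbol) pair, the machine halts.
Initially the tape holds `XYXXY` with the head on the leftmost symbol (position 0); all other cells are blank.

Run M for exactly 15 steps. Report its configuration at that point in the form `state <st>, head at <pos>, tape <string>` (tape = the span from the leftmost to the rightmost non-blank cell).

A | __[X]YXXY   read X → write X, move R, go to B
B | __X[Y]XXY   read Y → write _, move R, go to D
D | __X_[X]XY   read X → write _, move L, go to B
B | __X[_]_XY   read _ → write X, move L, go to D
D | __[X]X_XY   read X → write _, move L, go to B
B | _[_]_X_XY   read _ → write X, move L, go to D
D | [_]X_X_XY   read _ → write Y, move R, go to D
D | Y[X]_X_XY   read X → write _, move L, go to B
B | [Y]__X_XY   read Y → write _, move R, go to D
D | _[_]_X_XY   read _ → write Y, move R, go to D
D | _Y[_]X_XY   read _ → write Y, move R, go to D
D | _YY[X]_XY   read X → write _, move L, go to B
B | _Y[Y]__XY   read Y → write _, move R, go to D
D | _Y_[_]_XY   read _ → write Y, move R, go to D
D | _Y_Y[_]XY   read _ → write Y, move R, go to D
D | _Y_YY[X]Y
After 15 steps: state D, head at 3, tape Y_YYXY.

state D, head at 3, tape Y_YYXY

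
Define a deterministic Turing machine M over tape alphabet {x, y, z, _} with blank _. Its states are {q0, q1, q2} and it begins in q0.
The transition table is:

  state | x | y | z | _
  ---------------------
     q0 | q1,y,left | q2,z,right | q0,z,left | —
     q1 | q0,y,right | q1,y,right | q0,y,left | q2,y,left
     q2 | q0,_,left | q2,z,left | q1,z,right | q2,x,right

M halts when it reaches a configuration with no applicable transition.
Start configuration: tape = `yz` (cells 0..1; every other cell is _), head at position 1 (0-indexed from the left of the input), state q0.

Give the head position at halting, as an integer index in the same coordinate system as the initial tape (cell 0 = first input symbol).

-1

q0 | _y[z]__   read z → write z, move left, go to q0
q0 | _[y]z__   read y → write z, move right, go to q2
q2 | _z[z]__   read z → write z, move right, go to q1
q1 | _zz[_]_   read _ → write y, move left, go to q2
q2 | _z[z]y_   read z → write z, move right, go to q1
q1 | _zz[y]_   read y → write y, move right, go to q1
q1 | _zzy[_]   read _ → write y, move left, go to q2
q2 | _zz[y]y   read y → write z, move left, go to q2
q2 | _z[z]zy   read z → write z, move right, go to q1
q1 | _zz[z]y   read z → write y, move left, go to q0
q0 | _z[z]yy   read z → write z, move left, go to q0
q0 | _[z]zyy   read z → write z, move left, go to q0
q0 | [_]zzyy
At halt the head is at cell -1.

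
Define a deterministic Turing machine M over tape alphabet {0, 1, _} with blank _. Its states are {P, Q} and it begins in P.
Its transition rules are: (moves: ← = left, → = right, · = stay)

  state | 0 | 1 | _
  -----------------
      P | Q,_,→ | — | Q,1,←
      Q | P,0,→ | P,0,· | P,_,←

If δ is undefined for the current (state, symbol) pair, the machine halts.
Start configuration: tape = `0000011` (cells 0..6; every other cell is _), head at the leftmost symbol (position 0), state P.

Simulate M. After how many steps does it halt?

state=P head=0 tape=[0]000011_   (P,0)→(Q,_,→)
state=Q head=1 tape=_[0]00011_   (Q,0)→(P,0,→)
state=P head=2 tape=_0[0]0011_   (P,0)→(Q,_,→)
state=Q head=3 tape=_0_[0]011_   (Q,0)→(P,0,→)
state=P head=4 tape=_0_0[0]11_   (P,0)→(Q,_,→)
state=Q head=5 tape=_0_0_[1]1_   (Q,1)→(P,0,·)
state=P head=5 tape=_0_0_[0]1_   (P,0)→(Q,_,→)
state=Q head=6 tape=_0_0__[1]_   (Q,1)→(P,0,·)
state=P head=6 tape=_0_0__[0]_   (P,0)→(Q,_,→)
state=Q head=7 tape=_0_0___[_]   (Q,_)→(P,_,←)
state=P head=6 tape=_0_0__[_]_   (P,_)→(Q,1,←)
state=Q head=5 tape=_0_0_[_]1_   (Q,_)→(P,_,←)
state=P head=4 tape=_0_0[_]_1_   (P,_)→(Q,1,←)
state=Q head=3 tape=_0_[0]1_1_   (Q,0)→(P,0,→)
state=P head=4 tape=_0_0[1]_1_
M halts after 14 transitions.

14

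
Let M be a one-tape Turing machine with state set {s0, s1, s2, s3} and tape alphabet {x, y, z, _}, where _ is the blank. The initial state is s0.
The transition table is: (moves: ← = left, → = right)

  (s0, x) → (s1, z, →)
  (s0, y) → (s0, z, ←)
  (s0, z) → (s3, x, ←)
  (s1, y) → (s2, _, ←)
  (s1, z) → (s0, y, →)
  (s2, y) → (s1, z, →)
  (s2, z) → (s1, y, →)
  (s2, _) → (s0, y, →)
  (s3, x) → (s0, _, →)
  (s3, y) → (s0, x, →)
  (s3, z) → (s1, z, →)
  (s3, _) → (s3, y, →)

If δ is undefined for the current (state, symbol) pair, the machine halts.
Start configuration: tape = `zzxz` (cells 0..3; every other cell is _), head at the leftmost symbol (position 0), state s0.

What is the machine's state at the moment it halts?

s0

s0 | _[z]zxz_   read z → write x, move ←, go to s3
s3 | [_]xzxz_   read _ → write y, move →, go to s3
s3 | y[x]zxz_   read x → write _, move →, go to s0
s0 | y_[z]xz_   read z → write x, move ←, go to s3
s3 | y[_]xxz_   read _ → write y, move →, go to s3
s3 | yy[x]xz_   read x → write _, move →, go to s0
s0 | yy_[x]z_   read x → write z, move →, go to s1
s1 | yy_z[z]_   read z → write y, move →, go to s0
s0 | yy_zy[_]
No transition is defined for (s0, _); M halts in state s0.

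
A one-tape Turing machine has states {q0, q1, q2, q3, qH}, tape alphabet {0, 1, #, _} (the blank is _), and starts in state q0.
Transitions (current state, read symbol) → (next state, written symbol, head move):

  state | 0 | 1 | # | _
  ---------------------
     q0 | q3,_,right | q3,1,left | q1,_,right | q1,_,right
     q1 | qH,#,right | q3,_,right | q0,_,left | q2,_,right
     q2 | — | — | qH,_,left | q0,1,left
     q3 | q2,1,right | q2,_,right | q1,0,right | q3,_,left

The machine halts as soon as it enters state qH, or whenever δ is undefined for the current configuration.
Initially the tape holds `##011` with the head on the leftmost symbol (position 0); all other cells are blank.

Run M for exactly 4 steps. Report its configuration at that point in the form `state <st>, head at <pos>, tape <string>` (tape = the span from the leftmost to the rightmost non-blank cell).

state q2, head at 2, tape 011

state=q0 head=0 tape=[#]#011   (q0,#)→(q1,_,right)
state=q1 head=1 tape=_[#]011   (q1,#)→(q0,_,left)
state=q0 head=0 tape=[_]_011   (q0,_)→(q1,_,right)
state=q1 head=1 tape=_[_]011   (q1,_)→(q2,_,right)
state=q2 head=2 tape=__[0]11
After 4 steps: state q2, head at 2, tape 011.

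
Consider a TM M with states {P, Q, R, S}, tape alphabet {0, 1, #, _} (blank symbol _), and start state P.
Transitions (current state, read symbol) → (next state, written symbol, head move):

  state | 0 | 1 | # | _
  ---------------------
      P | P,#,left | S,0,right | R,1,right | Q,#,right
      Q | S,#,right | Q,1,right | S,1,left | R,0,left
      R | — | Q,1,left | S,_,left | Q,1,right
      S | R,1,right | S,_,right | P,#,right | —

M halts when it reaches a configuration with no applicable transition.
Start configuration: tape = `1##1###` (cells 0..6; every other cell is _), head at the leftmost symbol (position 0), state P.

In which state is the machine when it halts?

P | [1]##1###___   read 1 → write 0, move right, go to S
S | 0[#]#1###___   read # → write #, move right, go to P
P | 0#[#]1###___   read # → write 1, move right, go to R
R | 0#1[1]###___   read 1 → write 1, move left, go to Q
Q | 0#[1]1###___   read 1 → write 1, move right, go to Q
Q | 0#1[1]###___   read 1 → write 1, move right, go to Q
Q | 0#11[#]##___   read # → write 1, move left, go to S
S | 0#1[1]1##___   read 1 → write _, move right, go to S
S | 0#1_[1]##___   read 1 → write _, move right, go to S
S | 0#1__[#]#___   read # → write #, move right, go to P
P | 0#1__#[#]___   read # → write 1, move right, go to R
R | 0#1__#1[_]__   read _ → write 1, move right, go to Q
Q | 0#1__#11[_]_   read _ → write 0, move left, go to R
R | 0#1__#1[1]0_   read 1 → write 1, move left, go to Q
Q | 0#1__#[1]10_   read 1 → write 1, move right, go to Q
Q | 0#1__#1[1]0_   read 1 → write 1, move right, go to Q
Q | 0#1__#11[0]_   read 0 → write #, move right, go to S
S | 0#1__#11#[_]
No transition is defined for (S, _); M halts in state S.

S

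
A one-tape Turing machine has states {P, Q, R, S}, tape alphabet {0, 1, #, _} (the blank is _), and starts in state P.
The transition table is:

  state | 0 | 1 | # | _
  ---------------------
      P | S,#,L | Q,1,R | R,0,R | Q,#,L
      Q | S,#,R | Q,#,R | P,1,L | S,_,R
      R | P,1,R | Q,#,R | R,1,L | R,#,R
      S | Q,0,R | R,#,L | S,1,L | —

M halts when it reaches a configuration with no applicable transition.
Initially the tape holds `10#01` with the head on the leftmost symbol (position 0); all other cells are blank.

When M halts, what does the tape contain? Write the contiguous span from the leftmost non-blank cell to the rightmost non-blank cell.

######0#

state=P head=0 tape=___[1]0#01__   (P,1)→(Q,1,R)
state=Q head=1 tape=___1[0]#01__   (Q,0)→(S,#,R)
state=S head=2 tape=___1#[#]01__   (S,#)→(S,1,L)
state=S head=1 tape=___1[#]101__   (S,#)→(S,1,L)
state=S head=0 tape=___[1]1101__   (S,1)→(R,#,L)
state=R head=-1 tape=__[_]#1101__   (R,_)→(R,#,R)
state=R head=0 tape=__#[#]1101__   (R,#)→(R,1,L)
state=R head=-1 tape=__[#]11101__   (R,#)→(R,1,L)
state=R head=-2 tape=_[_]111101__   (R,_)→(R,#,R)
state=R head=-1 tape=_#[1]11101__   (R,1)→(Q,#,R)
state=Q head=0 tape=_##[1]1101__   (Q,1)→(Q,#,R)
state=Q head=1 tape=_###[1]101__   (Q,1)→(Q,#,R)
state=Q head=2 tape=_####[1]01__   (Q,1)→(Q,#,R)
state=Q head=3 tape=_#####[0]1__   (Q,0)→(S,#,R)
state=S head=4 tape=_######[1]__   (S,1)→(R,#,L)
state=R head=3 tape=_#####[#]#__   (R,#)→(R,1,L)
state=R head=2 tape=_####[#]1#__   (R,#)→(R,1,L)
state=R head=1 tape=_###[#]11#__   (R,#)→(R,1,L)
state=R head=0 tape=_##[#]111#__   (R,#)→(R,1,L)
state=R head=-1 tape=_#[#]1111#__   (R,#)→(R,1,L)
state=R head=-2 tape=_[#]11111#__   (R,#)→(R,1,L)
state=R head=-3 tape=[_]111111#__   (R,_)→(R,#,R)
state=R head=-2 tape=#[1]11111#__   (R,1)→(Q,#,R)
state=Q head=-1 tape=##[1]1111#__   (Q,1)→(Q,#,R)
state=Q head=0 tape=###[1]111#__   (Q,1)→(Q,#,R)
state=Q head=1 tape=####[1]11#__   (Q,1)→(Q,#,R)
state=Q head=2 tape=#####[1]1#__   (Q,1)→(Q,#,R)
state=Q head=3 tape=######[1]#__   (Q,1)→(Q,#,R)
state=Q head=4 tape=#######[#]__   (Q,#)→(P,1,L)
state=P head=3 tape=######[#]1__   (P,#)→(R,0,R)
state=R head=4 tape=######0[1]__   (R,1)→(Q,#,R)
state=Q head=5 tape=######0#[_]_   (Q,_)→(S,_,R)
state=S head=6 tape=######0#_[_]
The non-blank tape span at halt is ######0#.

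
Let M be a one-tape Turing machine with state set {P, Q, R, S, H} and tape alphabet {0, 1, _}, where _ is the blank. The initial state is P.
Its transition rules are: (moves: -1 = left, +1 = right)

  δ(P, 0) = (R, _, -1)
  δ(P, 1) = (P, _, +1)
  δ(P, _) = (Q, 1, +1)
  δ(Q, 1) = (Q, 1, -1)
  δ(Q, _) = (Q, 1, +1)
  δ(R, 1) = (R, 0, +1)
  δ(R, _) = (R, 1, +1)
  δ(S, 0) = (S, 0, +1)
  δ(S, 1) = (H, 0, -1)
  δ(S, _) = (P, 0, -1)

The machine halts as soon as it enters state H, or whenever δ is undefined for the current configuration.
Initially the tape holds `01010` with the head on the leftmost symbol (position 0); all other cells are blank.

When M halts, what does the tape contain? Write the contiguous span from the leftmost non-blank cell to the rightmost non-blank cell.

state=P head=0 tape=_[0]1010   (P,0)→(R,_,-1)
state=R head=-1 tape=[_]_1010   (R,_)→(R,1,+1)
state=R head=0 tape=1[_]1010   (R,_)→(R,1,+1)
state=R head=1 tape=11[1]010   (R,1)→(R,0,+1)
state=R head=2 tape=110[0]10
The non-blank tape span at halt is 110010.

110010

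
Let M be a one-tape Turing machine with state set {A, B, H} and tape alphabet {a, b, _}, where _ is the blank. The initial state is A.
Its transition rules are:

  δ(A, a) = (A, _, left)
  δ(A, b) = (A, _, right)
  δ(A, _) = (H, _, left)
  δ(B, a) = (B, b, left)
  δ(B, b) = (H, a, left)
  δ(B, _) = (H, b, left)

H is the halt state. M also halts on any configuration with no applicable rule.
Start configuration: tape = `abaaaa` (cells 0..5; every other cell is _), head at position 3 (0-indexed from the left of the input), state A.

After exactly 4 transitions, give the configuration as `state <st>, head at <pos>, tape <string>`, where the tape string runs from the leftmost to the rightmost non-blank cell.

state=A head=3 tape=aba[a]aa   (A,a)→(A,_,left)
state=A head=2 tape=ab[a]_aa   (A,a)→(A,_,left)
state=A head=1 tape=a[b]__aa   (A,b)→(A,_,right)
state=A head=2 tape=a_[_]_aa   (A,_)→(H,_,left)
state=H head=1 tape=a[_]__aa
After 4 steps: state H, head at 1, tape a___aa.

state H, head at 1, tape a___aa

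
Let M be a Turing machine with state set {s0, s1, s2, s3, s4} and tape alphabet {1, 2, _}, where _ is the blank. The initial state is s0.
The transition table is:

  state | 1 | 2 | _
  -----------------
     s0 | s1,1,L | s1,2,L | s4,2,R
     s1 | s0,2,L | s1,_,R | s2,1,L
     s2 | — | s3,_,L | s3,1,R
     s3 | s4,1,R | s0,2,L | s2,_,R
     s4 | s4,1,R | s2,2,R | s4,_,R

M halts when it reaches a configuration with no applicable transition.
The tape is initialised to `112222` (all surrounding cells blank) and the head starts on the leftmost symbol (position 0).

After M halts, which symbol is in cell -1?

1

s0 | ___[1]12222   read 1 → write 1, move L, go to s1
s1 | __[_]112222   read _ → write 1, move L, go to s2
s2 | _[_]1112222   read _ → write 1, move R, go to s3
s3 | _1[1]112222   read 1 → write 1, move R, go to s4
s4 | _11[1]12222   read 1 → write 1, move R, go to s4
s4 | _111[1]2222   read 1 → write 1, move R, go to s4
s4 | _1111[2]222   read 2 → write 2, move R, go to s2
s2 | _11112[2]22   read 2 → write _, move L, go to s3
s3 | _1111[2]_22   read 2 → write 2, move L, go to s0
s0 | _111[1]2_22   read 1 → write 1, move L, go to s1
s1 | _11[1]12_22   read 1 → write 2, move L, go to s0
s0 | _1[1]212_22   read 1 → write 1, move L, go to s1
s1 | _[1]1212_22   read 1 → write 2, move L, go to s0
s0 | [_]21212_22   read _ → write 2, move R, go to s4
s4 | 2[2]1212_22   read 2 → write 2, move R, go to s2
s2 | 22[1]212_22
Cell -1 holds 1 when M halts.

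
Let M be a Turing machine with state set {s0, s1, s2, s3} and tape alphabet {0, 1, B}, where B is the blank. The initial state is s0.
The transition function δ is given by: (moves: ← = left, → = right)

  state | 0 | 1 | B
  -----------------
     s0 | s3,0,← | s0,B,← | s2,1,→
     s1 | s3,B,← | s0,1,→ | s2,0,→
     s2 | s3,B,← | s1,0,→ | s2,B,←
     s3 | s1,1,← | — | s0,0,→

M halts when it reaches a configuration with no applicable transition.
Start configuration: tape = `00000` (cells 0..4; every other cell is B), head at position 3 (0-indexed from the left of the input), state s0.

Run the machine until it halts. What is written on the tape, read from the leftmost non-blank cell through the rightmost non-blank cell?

state=s0 head=3 tape=BB000[0]0   (s0,0)→(s3,0,←)
state=s3 head=2 tape=BB00[0]00   (s3,0)→(s1,1,←)
state=s1 head=1 tape=BB0[0]100   (s1,0)→(s3,B,←)
state=s3 head=0 tape=BB[0]B100   (s3,0)→(s1,1,←)
state=s1 head=-1 tape=B[B]1B100   (s1,B)→(s2,0,→)
state=s2 head=0 tape=B0[1]B100   (s2,1)→(s1,0,→)
state=s1 head=1 tape=B00[B]100   (s1,B)→(s2,0,→)
state=s2 head=2 tape=B000[1]00   (s2,1)→(s1,0,→)
state=s1 head=3 tape=B0000[0]0   (s1,0)→(s3,B,←)
state=s3 head=2 tape=B000[0]B0   (s3,0)→(s1,1,←)
state=s1 head=1 tape=B00[0]1B0   (s1,0)→(s3,B,←)
state=s3 head=0 tape=B0[0]B1B0   (s3,0)→(s1,1,←)
state=s1 head=-1 tape=B[0]1B1B0   (s1,0)→(s3,B,←)
state=s3 head=-2 tape=[B]B1B1B0   (s3,B)→(s0,0,→)
state=s0 head=-1 tape=0[B]1B1B0   (s0,B)→(s2,1,→)
state=s2 head=0 tape=01[1]B1B0   (s2,1)→(s1,0,→)
state=s1 head=1 tape=010[B]1B0   (s1,B)→(s2,0,→)
state=s2 head=2 tape=0100[1]B0   (s2,1)→(s1,0,→)
state=s1 head=3 tape=01000[B]0   (s1,B)→(s2,0,→)
state=s2 head=4 tape=010000[0]   (s2,0)→(s3,B,←)
state=s3 head=3 tape=01000[0]B   (s3,0)→(s1,1,←)
state=s1 head=2 tape=0100[0]1B   (s1,0)→(s3,B,←)
state=s3 head=1 tape=010[0]B1B   (s3,0)→(s1,1,←)
state=s1 head=0 tape=01[0]1B1B   (s1,0)→(s3,B,←)
state=s3 head=-1 tape=0[1]B1B1B
The non-blank tape span at halt is 01B1B1.

01B1B1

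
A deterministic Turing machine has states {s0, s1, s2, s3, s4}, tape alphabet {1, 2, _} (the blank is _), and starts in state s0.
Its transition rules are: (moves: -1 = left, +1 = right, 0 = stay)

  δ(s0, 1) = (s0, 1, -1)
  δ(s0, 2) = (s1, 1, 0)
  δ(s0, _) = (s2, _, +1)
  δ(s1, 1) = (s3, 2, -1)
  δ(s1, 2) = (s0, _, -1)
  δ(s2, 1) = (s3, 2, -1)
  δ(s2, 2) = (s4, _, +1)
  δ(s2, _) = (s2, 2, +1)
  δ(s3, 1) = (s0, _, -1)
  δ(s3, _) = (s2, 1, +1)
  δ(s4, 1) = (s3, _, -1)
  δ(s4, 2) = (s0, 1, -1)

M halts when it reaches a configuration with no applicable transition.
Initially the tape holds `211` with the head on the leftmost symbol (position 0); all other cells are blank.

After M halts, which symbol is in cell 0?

s0 | _[2]11   read 2 → write 1, move 0, go to s1
s1 | _[1]11   read 1 → write 2, move -1, go to s3
s3 | [_]211   read _ → write 1, move +1, go to s2
s2 | 1[2]11   read 2 → write _, move +1, go to s4
s4 | 1_[1]1   read 1 → write _, move -1, go to s3
s3 | 1[_]_1   read _ → write 1, move +1, go to s2
s2 | 11[_]1   read _ → write 2, move +1, go to s2
s2 | 112[1]   read 1 → write 2, move -1, go to s3
s3 | 11[2]2
Cell 0 holds 1 when M halts.

1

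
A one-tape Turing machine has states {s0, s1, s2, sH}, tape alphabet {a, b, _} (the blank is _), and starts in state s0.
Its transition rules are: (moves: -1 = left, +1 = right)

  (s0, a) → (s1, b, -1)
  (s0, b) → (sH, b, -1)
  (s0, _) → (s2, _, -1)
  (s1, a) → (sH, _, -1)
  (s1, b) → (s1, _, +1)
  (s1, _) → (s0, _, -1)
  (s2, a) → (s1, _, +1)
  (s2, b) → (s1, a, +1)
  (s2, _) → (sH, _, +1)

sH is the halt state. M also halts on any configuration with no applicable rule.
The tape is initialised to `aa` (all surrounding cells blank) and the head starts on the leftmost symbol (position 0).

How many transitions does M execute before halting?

state=s0 head=0 tape=___[a]a   (s0,a)→(s1,b,-1)
state=s1 head=-1 tape=__[_]ba   (s1,_)→(s0,_,-1)
state=s0 head=-2 tape=_[_]_ba   (s0,_)→(s2,_,-1)
state=s2 head=-3 tape=[_]__ba   (s2,_)→(sH,_,+1)
state=sH head=-2 tape=_[_]_ba
M halts after 4 transitions.

4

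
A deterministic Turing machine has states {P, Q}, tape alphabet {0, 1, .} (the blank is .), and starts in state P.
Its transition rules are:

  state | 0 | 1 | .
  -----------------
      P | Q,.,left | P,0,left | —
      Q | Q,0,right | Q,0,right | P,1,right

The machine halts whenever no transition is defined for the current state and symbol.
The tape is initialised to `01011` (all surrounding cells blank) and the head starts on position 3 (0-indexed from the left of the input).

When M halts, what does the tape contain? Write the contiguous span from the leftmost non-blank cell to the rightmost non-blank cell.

state=P head=3 tape=010[1]1.   (P,1)→(P,0,left)
state=P head=2 tape=01[0]01.   (P,0)→(Q,.,left)
state=Q head=1 tape=0[1].01.   (Q,1)→(Q,0,right)
state=Q head=2 tape=00[.]01.   (Q,.)→(P,1,right)
state=P head=3 tape=001[0]1.   (P,0)→(Q,.,left)
state=Q head=2 tape=00[1].1.   (Q,1)→(Q,0,right)
state=Q head=3 tape=000[.]1.   (Q,.)→(P,1,right)
state=P head=4 tape=0001[1].   (P,1)→(P,0,left)
state=P head=3 tape=000[1]0.   (P,1)→(P,0,left)
state=P head=2 tape=00[0]00.   (P,0)→(Q,.,left)
state=Q head=1 tape=0[0].00.   (Q,0)→(Q,0,right)
state=Q head=2 tape=00[.]00.   (Q,.)→(P,1,right)
state=P head=3 tape=001[0]0.   (P,0)→(Q,.,left)
state=Q head=2 tape=00[1].0.   (Q,1)→(Q,0,right)
state=Q head=3 tape=000[.]0.   (Q,.)→(P,1,right)
state=P head=4 tape=0001[0].   (P,0)→(Q,.,left)
state=Q head=3 tape=000[1]..   (Q,1)→(Q,0,right)
state=Q head=4 tape=0000[.].   (Q,.)→(P,1,right)
state=P head=5 tape=00001[.]
The non-blank tape span at halt is 00001.

00001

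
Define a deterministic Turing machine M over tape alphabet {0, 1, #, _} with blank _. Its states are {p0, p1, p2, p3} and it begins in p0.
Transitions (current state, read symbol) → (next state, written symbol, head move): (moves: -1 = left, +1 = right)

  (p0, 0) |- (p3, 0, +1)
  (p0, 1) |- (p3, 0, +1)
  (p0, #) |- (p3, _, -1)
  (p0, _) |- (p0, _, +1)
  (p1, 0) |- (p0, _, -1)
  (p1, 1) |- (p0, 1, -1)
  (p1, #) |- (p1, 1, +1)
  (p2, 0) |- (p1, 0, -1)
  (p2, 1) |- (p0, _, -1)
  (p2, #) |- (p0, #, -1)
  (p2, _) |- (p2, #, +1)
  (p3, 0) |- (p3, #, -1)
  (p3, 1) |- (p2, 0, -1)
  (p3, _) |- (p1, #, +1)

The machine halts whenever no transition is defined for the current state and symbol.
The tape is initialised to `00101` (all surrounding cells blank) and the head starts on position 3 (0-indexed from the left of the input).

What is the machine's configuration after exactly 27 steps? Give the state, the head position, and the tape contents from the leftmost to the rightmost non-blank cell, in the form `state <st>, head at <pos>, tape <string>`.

p0 | _001[0]1   read 0 → write 0, move +1, go to p3
p3 | _0010[1]   read 1 → write 0, move -1, go to p2
p2 | _001[0]0   read 0 → write 0, move -1, go to p1
p1 | _00[1]00   read 1 → write 1, move -1, go to p0
p0 | _0[0]100   read 0 → write 0, move +1, go to p3
p3 | _00[1]00   read 1 → write 0, move -1, go to p2
p2 | _0[0]000   read 0 → write 0, move -1, go to p1
p1 | _[0]0000   read 0 → write _, move -1, go to p0
p0 | [_]_0000   read _ → write _, move +1, go to p0
p0 | _[_]0000   read _ → write _, move +1, go to p0
p0 | __[0]000   read 0 → write 0, move +1, go to p3
p3 | __0[0]00   read 0 → write #, move -1, go to p3
p3 | __[0]#00   read 0 → write #, move -1, go to p3
p3 | _[_]##00   read _ → write #, move +1, go to p1
p1 | _#[#]#00   read # → write 1, move +1, go to p1
p1 | _#1[#]00   read # → write 1, move +1, go to p1
p1 | _#11[0]0   read 0 → write _, move -1, go to p0
p0 | _#1[1]_0   read 1 → write 0, move +1, go to p3
p3 | _#10[_]0   read _ → write #, move +1, go to p1
p1 | _#10#[0]   read 0 → write _, move -1, go to p0
p0 | _#10[#]_   read # → write _, move -1, go to p3
p3 | _#1[0]__   read 0 → write #, move -1, go to p3
p3 | _#[1]#__   read 1 → write 0, move -1, go to p2
p2 | _[#]0#__   read # → write #, move -1, go to p0
p0 | [_]#0#__   read _ → write _, move +1, go to p0
p0 | _[#]0#__   read # → write _, move -1, go to p3
p3 | [_]_0#__   read _ → write #, move +1, go to p1
p1 | #[_]0#__
After 27 steps: state p1, head at 0, tape #_0#.

state p1, head at 0, tape #_0#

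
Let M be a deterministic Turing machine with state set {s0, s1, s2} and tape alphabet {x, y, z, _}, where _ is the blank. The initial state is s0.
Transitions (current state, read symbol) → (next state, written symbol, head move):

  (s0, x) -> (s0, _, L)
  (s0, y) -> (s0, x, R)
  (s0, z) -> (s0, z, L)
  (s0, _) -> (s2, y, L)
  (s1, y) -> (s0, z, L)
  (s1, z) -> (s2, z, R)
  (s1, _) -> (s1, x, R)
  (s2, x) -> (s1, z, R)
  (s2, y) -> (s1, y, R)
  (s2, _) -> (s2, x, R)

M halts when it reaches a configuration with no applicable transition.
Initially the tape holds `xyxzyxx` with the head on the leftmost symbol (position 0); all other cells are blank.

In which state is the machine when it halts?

s0 | ____[x]yxzyxx   read x → write _, move L, go to s0
s0 | ___[_]_yxzyxx   read _ → write y, move L, go to s2
s2 | __[_]y_yxzyxx   read _ → write x, move R, go to s2
s2 | __x[y]_yxzyxx   read y → write y, move R, go to s1
s1 | __xy[_]yxzyxx   read _ → write x, move R, go to s1
s1 | __xyx[y]xzyxx   read y → write z, move L, go to s0
s0 | __xy[x]zxzyxx   read x → write _, move L, go to s0
s0 | __x[y]_zxzyxx   read y → write x, move R, go to s0
s0 | __xx[_]zxzyxx   read _ → write y, move L, go to s2
s2 | __x[x]yzxzyxx   read x → write z, move R, go to s1
s1 | __xz[y]zxzyxx   read y → write z, move L, go to s0
s0 | __x[z]zzxzyxx   read z → write z, move L, go to s0
s0 | __[x]zzzxzyxx   read x → write _, move L, go to s0
s0 | _[_]_zzzxzyxx   read _ → write y, move L, go to s2
s2 | [_]y_zzzxzyxx   read _ → write x, move R, go to s2
s2 | x[y]_zzzxzyxx   read y → write y, move R, go to s1
s1 | xy[_]zzzxzyxx   read _ → write x, move R, go to s1
s1 | xyx[z]zzxzyxx   read z → write z, move R, go to s2
s2 | xyxz[z]zxzyxx
No transition is defined for (s2, z); M halts in state s2.

s2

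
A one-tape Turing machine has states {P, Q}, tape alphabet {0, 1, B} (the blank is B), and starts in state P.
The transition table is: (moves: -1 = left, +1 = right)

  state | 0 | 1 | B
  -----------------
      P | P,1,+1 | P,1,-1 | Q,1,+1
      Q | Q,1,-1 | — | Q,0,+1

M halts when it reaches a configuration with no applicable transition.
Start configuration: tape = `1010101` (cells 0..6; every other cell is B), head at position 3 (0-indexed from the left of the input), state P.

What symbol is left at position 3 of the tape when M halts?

P | B101[0]101   read 0 → write 1, move +1, go to P
P | B1011[1]01   read 1 → write 1, move -1, go to P
P | B101[1]101   read 1 → write 1, move -1, go to P
P | B10[1]1101   read 1 → write 1, move -1, go to P
P | B1[0]11101   read 0 → write 1, move +1, go to P
P | B11[1]1101   read 1 → write 1, move -1, go to P
P | B1[1]11101   read 1 → write 1, move -1, go to P
P | B[1]111101   read 1 → write 1, move -1, go to P
P | [B]1111101   read B → write 1, move +1, go to Q
Q | 1[1]111101
Cell 3 holds 1 when M halts.

1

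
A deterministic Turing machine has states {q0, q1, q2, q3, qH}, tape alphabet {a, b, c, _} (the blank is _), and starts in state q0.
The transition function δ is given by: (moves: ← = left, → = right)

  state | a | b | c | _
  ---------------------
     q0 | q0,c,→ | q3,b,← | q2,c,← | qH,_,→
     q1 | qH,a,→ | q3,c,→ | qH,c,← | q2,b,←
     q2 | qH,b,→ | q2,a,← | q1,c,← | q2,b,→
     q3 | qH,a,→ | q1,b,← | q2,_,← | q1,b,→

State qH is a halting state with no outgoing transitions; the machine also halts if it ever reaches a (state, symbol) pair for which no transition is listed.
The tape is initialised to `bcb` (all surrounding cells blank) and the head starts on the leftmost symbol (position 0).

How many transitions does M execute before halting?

14

q0 | ____[b]cb   read b → write b, move ←, go to q3
q3 | ___[_]bcb   read _ → write b, move →, go to q1
q1 | ___b[b]cb   read b → write c, move →, go to q3
q3 | ___bc[c]b   read c → write _, move ←, go to q2
q2 | ___b[c]_b   read c → write c, move ←, go to q1
q1 | ___[b]c_b   read b → write c, move →, go to q3
q3 | ___c[c]_b   read c → write _, move ←, go to q2
q2 | ___[c]__b   read c → write c, move ←, go to q1
q1 | __[_]c__b   read _ → write b, move ←, go to q2
q2 | _[_]bc__b   read _ → write b, move →, go to q2
q2 | _b[b]c__b   read b → write a, move ←, go to q2
q2 | _[b]ac__b   read b → write a, move ←, go to q2
q2 | [_]aac__b   read _ → write b, move →, go to q2
q2 | b[a]ac__b   read a → write b, move →, go to qH
qH | bb[a]c__b
M halts after 14 transitions.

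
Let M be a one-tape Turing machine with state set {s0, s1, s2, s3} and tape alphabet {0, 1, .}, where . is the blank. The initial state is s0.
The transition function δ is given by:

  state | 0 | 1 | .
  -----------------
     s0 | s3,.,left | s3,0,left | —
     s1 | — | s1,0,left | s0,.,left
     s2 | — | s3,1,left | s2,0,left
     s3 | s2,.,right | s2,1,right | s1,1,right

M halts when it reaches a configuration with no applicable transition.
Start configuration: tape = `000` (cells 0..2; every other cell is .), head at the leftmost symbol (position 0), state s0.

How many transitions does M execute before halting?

state=s0 head=0 tape=..[0]00   (s0,0)→(s3,.,left)
state=s3 head=-1 tape=.[.].00   (s3,.)→(s1,1,right)
state=s1 head=0 tape=.1[.]00   (s1,.)→(s0,.,left)
state=s0 head=-1 tape=.[1].00   (s0,1)→(s3,0,left)
state=s3 head=-2 tape=[.]0.00   (s3,.)→(s1,1,right)
state=s1 head=-1 tape=1[0].00
M halts after 5 transitions.

5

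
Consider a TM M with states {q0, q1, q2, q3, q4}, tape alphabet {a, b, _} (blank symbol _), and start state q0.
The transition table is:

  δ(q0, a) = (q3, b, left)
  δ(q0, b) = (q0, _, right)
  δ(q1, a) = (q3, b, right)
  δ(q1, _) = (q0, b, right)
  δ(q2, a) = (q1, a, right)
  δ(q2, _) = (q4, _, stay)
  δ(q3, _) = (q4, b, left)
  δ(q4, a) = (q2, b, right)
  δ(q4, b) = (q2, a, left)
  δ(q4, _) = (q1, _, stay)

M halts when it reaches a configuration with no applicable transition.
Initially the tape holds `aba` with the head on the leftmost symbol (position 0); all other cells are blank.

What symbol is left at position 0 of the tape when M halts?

b

state=q0 head=0 tape=__[a]ba_   (q0,a)→(q3,b,left)
state=q3 head=-1 tape=_[_]bba_   (q3,_)→(q4,b,left)
state=q4 head=-2 tape=[_]bbba_   (q4,_)→(q1,_,stay)
state=q1 head=-2 tape=[_]bbba_   (q1,_)→(q0,b,right)
state=q0 head=-1 tape=b[b]bba_   (q0,b)→(q0,_,right)
state=q0 head=0 tape=b_[b]ba_   (q0,b)→(q0,_,right)
state=q0 head=1 tape=b__[b]a_   (q0,b)→(q0,_,right)
state=q0 head=2 tape=b___[a]_   (q0,a)→(q3,b,left)
state=q3 head=1 tape=b__[_]b_   (q3,_)→(q4,b,left)
state=q4 head=0 tape=b_[_]bb_   (q4,_)→(q1,_,stay)
state=q1 head=0 tape=b_[_]bb_   (q1,_)→(q0,b,right)
state=q0 head=1 tape=b_b[b]b_   (q0,b)→(q0,_,right)
state=q0 head=2 tape=b_b_[b]_   (q0,b)→(q0,_,right)
state=q0 head=3 tape=b_b__[_]
Cell 0 holds b when M halts.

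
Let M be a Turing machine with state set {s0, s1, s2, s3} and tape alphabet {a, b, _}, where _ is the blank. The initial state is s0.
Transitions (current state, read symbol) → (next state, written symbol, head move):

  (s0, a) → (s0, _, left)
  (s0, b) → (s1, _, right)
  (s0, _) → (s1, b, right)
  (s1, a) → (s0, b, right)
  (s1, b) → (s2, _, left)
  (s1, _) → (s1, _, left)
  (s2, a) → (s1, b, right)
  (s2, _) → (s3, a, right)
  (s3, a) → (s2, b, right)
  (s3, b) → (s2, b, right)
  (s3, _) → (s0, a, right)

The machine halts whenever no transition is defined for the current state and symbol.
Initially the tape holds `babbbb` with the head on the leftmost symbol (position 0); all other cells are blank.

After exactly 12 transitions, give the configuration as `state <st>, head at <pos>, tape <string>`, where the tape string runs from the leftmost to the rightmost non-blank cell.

state s1, head at 6, tape baaaab

s0 | [b]abbbb__   read b → write _, move right, go to s1
s1 | _[a]bbbb__   read a → write b, move right, go to s0
s0 | _b[b]bbb__   read b → write _, move right, go to s1
s1 | _b_[b]bb__   read b → write _, move left, go to s2
s2 | _b[_]_bb__   read _ → write a, move right, go to s3
s3 | _ba[_]bb__   read _ → write a, move right, go to s0
s0 | _baa[b]b__   read b → write _, move right, go to s1
s1 | _baa_[b]__   read b → write _, move left, go to s2
s2 | _baa[_]___   read _ → write a, move right, go to s3
s3 | _baaa[_]__   read _ → write a, move right, go to s0
s0 | _baaaa[_]_   read _ → write b, move right, go to s1
s1 | _baaaab[_]   read _ → write _, move left, go to s1
s1 | _baaaa[b]_
After 12 steps: state s1, head at 6, tape baaaab.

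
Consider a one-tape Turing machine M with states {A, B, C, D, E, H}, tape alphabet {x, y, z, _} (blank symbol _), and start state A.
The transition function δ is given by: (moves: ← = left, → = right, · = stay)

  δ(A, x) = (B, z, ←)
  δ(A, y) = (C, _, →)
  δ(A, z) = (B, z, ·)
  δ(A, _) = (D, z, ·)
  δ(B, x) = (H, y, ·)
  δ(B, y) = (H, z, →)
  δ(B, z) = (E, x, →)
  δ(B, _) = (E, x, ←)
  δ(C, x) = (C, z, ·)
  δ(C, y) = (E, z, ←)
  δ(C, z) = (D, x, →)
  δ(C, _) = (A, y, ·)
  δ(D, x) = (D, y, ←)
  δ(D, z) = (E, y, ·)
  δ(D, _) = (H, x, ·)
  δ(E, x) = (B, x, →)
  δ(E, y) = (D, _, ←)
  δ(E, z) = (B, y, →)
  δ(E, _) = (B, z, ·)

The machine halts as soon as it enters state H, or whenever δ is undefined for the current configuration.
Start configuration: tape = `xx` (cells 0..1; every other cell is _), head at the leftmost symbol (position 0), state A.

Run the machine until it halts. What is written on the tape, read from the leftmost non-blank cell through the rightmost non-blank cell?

A | __[x]x_   read x → write z, move ←, go to B
B | _[_]zx_   read _ → write x, move ←, go to E
E | [_]xzx_   read _ → write z, move ·, go to B
B | [z]xzx_   read z → write x, move →, go to E
E | x[x]zx_   read x → write x, move →, go to B
B | xx[z]x_   read z → write x, move →, go to E
E | xxx[x]_   read x → write x, move →, go to B
B | xxxx[_]   read _ → write x, move ←, go to E
E | xxx[x]x   read x → write x, move →, go to B
B | xxxx[x]   read x → write y, move ·, go to H
H | xxxx[y]
The non-blank tape span at halt is xxxxy.

xxxxy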